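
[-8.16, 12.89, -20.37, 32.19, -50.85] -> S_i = -8.16*(-1.58)^i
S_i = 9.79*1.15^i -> [9.79, 11.26, 12.95, 14.89, 17.12]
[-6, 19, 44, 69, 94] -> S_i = -6 + 25*i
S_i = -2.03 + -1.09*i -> [-2.03, -3.12, -4.21, -5.3, -6.39]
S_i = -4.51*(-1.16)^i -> [-4.51, 5.23, -6.07, 7.04, -8.17]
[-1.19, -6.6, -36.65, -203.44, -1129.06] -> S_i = -1.19*5.55^i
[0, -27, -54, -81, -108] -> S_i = 0 + -27*i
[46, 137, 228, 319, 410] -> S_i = 46 + 91*i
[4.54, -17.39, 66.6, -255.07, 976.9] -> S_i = 4.54*(-3.83)^i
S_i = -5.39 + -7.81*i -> [-5.39, -13.2, -21.01, -28.82, -36.63]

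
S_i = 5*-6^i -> [5, -30, 180, -1080, 6480]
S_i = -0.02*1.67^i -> [-0.02, -0.03, -0.06, -0.09, -0.16]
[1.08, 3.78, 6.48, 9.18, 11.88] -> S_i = 1.08 + 2.70*i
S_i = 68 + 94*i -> [68, 162, 256, 350, 444]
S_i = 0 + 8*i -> [0, 8, 16, 24, 32]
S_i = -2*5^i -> [-2, -10, -50, -250, -1250]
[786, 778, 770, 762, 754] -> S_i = 786 + -8*i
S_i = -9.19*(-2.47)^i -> [-9.19, 22.7, -56.07, 138.49, -342.06]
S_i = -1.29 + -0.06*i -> [-1.29, -1.35, -1.41, -1.47, -1.53]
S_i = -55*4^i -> [-55, -220, -880, -3520, -14080]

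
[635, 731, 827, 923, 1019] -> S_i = 635 + 96*i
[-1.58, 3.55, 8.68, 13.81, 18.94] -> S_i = -1.58 + 5.13*i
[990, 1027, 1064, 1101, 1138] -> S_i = 990 + 37*i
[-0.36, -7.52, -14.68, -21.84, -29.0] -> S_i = -0.36 + -7.16*i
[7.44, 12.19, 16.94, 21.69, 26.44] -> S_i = 7.44 + 4.75*i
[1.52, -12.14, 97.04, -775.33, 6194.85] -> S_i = 1.52*(-7.99)^i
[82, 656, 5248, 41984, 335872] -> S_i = 82*8^i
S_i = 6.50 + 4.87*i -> [6.5, 11.37, 16.24, 21.11, 25.98]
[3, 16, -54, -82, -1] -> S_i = Random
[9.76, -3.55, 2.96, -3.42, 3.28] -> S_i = Random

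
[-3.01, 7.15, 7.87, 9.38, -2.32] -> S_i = Random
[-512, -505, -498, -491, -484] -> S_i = -512 + 7*i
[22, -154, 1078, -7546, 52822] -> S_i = 22*-7^i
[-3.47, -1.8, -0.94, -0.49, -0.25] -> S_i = -3.47*0.52^i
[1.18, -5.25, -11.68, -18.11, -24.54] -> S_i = 1.18 + -6.43*i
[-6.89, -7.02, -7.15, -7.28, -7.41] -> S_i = -6.89 + -0.13*i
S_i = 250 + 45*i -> [250, 295, 340, 385, 430]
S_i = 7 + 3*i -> [7, 10, 13, 16, 19]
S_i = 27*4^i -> [27, 108, 432, 1728, 6912]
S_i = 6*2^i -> [6, 12, 24, 48, 96]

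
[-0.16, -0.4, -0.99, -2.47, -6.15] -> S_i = -0.16*2.49^i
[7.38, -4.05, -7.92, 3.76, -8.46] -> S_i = Random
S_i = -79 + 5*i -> [-79, -74, -69, -64, -59]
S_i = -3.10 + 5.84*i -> [-3.1, 2.74, 8.58, 14.42, 20.26]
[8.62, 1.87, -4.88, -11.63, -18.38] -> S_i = 8.62 + -6.75*i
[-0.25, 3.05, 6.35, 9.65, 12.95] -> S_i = -0.25 + 3.30*i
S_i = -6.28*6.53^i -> [-6.28, -41.01, -267.78, -1748.64, -11418.59]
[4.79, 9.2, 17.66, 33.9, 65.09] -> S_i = 4.79*1.92^i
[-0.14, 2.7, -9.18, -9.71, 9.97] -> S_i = Random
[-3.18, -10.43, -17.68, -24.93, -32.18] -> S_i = -3.18 + -7.25*i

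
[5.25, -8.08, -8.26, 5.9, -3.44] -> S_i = Random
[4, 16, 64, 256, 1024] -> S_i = 4*4^i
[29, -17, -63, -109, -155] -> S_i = 29 + -46*i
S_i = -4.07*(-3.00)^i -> [-4.07, 12.21, -36.63, 109.89, -329.67]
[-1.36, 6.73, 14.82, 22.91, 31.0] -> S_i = -1.36 + 8.09*i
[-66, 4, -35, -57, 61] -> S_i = Random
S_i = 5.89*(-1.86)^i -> [5.89, -10.96, 20.38, -37.9, 70.5]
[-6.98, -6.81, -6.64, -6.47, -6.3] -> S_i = -6.98 + 0.17*i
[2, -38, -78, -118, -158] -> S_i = 2 + -40*i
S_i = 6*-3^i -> [6, -18, 54, -162, 486]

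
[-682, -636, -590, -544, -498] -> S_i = -682 + 46*i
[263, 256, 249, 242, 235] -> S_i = 263 + -7*i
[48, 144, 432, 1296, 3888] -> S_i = 48*3^i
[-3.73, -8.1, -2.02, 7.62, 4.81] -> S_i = Random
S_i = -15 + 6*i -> [-15, -9, -3, 3, 9]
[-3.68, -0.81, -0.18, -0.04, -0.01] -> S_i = -3.68*0.22^i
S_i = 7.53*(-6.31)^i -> [7.53, -47.51, 299.82, -1891.83, 11937.47]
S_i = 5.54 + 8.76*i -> [5.54, 14.3, 23.06, 31.82, 40.58]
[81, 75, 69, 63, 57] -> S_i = 81 + -6*i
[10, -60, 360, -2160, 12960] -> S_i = 10*-6^i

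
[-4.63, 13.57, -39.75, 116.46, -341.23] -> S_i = -4.63*(-2.93)^i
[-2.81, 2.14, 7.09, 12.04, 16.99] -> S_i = -2.81 + 4.95*i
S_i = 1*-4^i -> [1, -4, 16, -64, 256]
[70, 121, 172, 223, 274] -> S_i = 70 + 51*i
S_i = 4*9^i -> [4, 36, 324, 2916, 26244]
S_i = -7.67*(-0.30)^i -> [-7.67, 2.3, -0.69, 0.21, -0.06]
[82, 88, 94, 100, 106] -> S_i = 82 + 6*i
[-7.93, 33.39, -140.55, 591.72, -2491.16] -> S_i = -7.93*(-4.21)^i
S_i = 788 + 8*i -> [788, 796, 804, 812, 820]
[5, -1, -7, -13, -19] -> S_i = 5 + -6*i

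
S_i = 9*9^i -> [9, 81, 729, 6561, 59049]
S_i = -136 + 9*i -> [-136, -127, -118, -109, -100]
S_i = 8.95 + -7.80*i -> [8.95, 1.15, -6.65, -14.45, -22.25]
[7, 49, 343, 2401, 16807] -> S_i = 7*7^i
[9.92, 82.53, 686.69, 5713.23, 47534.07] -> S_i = 9.92*8.32^i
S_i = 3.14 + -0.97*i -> [3.14, 2.17, 1.2, 0.23, -0.74]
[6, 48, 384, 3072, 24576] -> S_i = 6*8^i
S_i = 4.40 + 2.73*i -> [4.4, 7.13, 9.86, 12.59, 15.32]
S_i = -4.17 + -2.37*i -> [-4.17, -6.54, -8.91, -11.28, -13.65]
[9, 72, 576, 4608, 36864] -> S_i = 9*8^i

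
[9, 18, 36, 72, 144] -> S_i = 9*2^i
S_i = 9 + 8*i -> [9, 17, 25, 33, 41]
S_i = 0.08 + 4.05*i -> [0.08, 4.13, 8.18, 12.23, 16.28]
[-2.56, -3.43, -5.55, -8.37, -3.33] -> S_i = Random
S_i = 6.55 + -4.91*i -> [6.55, 1.64, -3.27, -8.18, -13.09]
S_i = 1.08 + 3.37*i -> [1.08, 4.45, 7.82, 11.19, 14.56]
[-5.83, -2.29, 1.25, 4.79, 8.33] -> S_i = -5.83 + 3.54*i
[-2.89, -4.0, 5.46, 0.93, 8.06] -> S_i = Random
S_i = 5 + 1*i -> [5, 6, 7, 8, 9]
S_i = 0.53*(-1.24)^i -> [0.53, -0.66, 0.81, -1.01, 1.25]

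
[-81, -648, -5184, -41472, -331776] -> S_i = -81*8^i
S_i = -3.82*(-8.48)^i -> [-3.82, 32.39, -274.7, 2329.44, -19753.62]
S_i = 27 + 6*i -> [27, 33, 39, 45, 51]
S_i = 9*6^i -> [9, 54, 324, 1944, 11664]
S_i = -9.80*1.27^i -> [-9.8, -12.45, -15.81, -20.07, -25.49]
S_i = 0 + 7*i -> [0, 7, 14, 21, 28]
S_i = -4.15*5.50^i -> [-4.15, -22.83, -125.54, -690.46, -3797.51]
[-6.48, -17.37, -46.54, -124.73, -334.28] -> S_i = -6.48*2.68^i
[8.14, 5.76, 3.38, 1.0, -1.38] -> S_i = 8.14 + -2.38*i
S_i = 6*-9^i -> [6, -54, 486, -4374, 39366]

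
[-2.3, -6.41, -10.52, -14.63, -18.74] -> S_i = -2.30 + -4.11*i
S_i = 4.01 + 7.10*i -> [4.01, 11.11, 18.21, 25.31, 32.41]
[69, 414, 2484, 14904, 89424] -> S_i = 69*6^i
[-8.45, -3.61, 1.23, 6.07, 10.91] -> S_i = -8.45 + 4.84*i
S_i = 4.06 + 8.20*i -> [4.06, 12.26, 20.46, 28.66, 36.86]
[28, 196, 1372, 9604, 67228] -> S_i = 28*7^i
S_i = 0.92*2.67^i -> [0.92, 2.46, 6.56, 17.51, 46.76]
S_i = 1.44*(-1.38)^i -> [1.44, -1.99, 2.74, -3.78, 5.22]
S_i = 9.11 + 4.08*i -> [9.11, 13.19, 17.27, 21.35, 25.43]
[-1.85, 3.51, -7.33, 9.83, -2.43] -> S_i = Random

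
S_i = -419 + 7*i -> [-419, -412, -405, -398, -391]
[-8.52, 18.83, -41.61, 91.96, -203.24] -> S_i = -8.52*(-2.21)^i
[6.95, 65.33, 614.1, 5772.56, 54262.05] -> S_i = 6.95*9.40^i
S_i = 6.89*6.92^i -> [6.89, 47.68, 329.94, 2283.17, 15799.51]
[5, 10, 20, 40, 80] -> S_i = 5*2^i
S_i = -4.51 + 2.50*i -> [-4.51, -2.01, 0.49, 2.99, 5.49]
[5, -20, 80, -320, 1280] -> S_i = 5*-4^i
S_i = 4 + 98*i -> [4, 102, 200, 298, 396]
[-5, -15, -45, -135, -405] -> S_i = -5*3^i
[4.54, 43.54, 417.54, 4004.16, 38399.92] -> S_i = 4.54*9.59^i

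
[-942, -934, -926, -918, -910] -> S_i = -942 + 8*i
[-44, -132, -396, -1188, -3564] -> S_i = -44*3^i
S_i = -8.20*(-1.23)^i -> [-8.2, 10.09, -12.41, 15.26, -18.77]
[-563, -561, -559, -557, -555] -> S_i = -563 + 2*i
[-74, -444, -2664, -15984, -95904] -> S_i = -74*6^i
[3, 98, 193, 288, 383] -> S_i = 3 + 95*i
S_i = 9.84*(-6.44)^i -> [9.84, -63.37, 408.1, -2628.17, 16925.39]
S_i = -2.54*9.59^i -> [-2.54, -24.36, -233.6, -2240.21, -21483.65]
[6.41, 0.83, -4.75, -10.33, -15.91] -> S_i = 6.41 + -5.58*i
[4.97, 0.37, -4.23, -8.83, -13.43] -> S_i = 4.97 + -4.60*i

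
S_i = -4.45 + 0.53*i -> [-4.45, -3.92, -3.39, -2.86, -2.33]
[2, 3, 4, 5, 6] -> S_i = 2 + 1*i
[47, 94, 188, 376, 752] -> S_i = 47*2^i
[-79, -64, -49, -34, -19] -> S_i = -79 + 15*i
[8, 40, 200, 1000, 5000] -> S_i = 8*5^i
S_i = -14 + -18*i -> [-14, -32, -50, -68, -86]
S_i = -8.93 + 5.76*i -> [-8.93, -3.17, 2.59, 8.35, 14.11]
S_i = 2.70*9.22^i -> [2.7, 24.89, 229.52, 2116.2, 19511.36]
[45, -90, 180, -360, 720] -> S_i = 45*-2^i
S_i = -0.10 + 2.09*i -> [-0.1, 1.99, 4.08, 6.17, 8.26]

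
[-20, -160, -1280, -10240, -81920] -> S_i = -20*8^i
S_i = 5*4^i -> [5, 20, 80, 320, 1280]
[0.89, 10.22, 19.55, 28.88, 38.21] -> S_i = 0.89 + 9.33*i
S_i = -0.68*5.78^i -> [-0.68, -3.93, -22.72, -131.31, -758.96]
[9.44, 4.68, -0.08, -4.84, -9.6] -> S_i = 9.44 + -4.76*i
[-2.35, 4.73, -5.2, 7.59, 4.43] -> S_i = Random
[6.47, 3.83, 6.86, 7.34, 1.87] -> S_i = Random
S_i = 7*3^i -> [7, 21, 63, 189, 567]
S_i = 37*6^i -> [37, 222, 1332, 7992, 47952]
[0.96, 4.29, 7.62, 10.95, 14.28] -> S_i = 0.96 + 3.33*i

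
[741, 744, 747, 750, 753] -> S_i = 741 + 3*i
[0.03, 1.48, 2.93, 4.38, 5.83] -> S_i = 0.03 + 1.45*i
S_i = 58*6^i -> [58, 348, 2088, 12528, 75168]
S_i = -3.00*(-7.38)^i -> [-3.0, 22.14, -163.39, 1205.84, -8899.11]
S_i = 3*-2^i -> [3, -6, 12, -24, 48]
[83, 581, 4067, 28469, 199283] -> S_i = 83*7^i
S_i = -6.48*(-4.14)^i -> [-6.48, 26.83, -111.06, 459.81, -1903.6]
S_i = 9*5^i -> [9, 45, 225, 1125, 5625]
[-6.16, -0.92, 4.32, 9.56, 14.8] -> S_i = -6.16 + 5.24*i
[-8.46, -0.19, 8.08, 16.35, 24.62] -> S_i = -8.46 + 8.27*i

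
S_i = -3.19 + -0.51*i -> [-3.19, -3.7, -4.21, -4.72, -5.23]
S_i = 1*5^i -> [1, 5, 25, 125, 625]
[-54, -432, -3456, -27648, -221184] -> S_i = -54*8^i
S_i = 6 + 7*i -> [6, 13, 20, 27, 34]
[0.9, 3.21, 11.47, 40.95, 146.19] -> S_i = 0.90*3.57^i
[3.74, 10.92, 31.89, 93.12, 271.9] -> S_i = 3.74*2.92^i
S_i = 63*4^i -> [63, 252, 1008, 4032, 16128]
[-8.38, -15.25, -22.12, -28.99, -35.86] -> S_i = -8.38 + -6.87*i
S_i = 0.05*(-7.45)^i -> [0.05, -0.37, 2.78, -20.67, 154.03]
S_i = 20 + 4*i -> [20, 24, 28, 32, 36]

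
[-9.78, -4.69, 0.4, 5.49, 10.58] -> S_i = -9.78 + 5.09*i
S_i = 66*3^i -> [66, 198, 594, 1782, 5346]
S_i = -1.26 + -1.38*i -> [-1.26, -2.64, -4.02, -5.4, -6.78]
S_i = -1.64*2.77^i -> [-1.64, -4.54, -12.58, -34.86, -96.55]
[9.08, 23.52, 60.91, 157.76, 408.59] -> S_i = 9.08*2.59^i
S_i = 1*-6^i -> [1, -6, 36, -216, 1296]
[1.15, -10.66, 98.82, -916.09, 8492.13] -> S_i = 1.15*(-9.27)^i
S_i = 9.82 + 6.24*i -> [9.82, 16.06, 22.3, 28.54, 34.78]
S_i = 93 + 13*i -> [93, 106, 119, 132, 145]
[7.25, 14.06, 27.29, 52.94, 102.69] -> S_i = 7.25*1.94^i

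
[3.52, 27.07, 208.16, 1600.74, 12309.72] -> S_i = 3.52*7.69^i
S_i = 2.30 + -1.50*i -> [2.3, 0.8, -0.7, -2.2, -3.7]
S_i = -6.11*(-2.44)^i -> [-6.11, 14.91, -36.38, 88.76, -216.57]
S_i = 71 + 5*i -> [71, 76, 81, 86, 91]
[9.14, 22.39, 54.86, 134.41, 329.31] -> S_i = 9.14*2.45^i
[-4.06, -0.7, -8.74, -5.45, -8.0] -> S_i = Random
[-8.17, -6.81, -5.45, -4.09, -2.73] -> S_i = -8.17 + 1.36*i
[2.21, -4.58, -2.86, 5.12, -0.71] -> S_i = Random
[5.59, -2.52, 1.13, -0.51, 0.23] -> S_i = 5.59*(-0.45)^i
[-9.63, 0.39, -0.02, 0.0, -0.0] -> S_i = -9.63*(-0.04)^i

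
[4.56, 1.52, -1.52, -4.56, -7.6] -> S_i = 4.56 + -3.04*i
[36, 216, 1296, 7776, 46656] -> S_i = 36*6^i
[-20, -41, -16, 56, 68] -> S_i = Random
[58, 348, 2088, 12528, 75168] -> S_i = 58*6^i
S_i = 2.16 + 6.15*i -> [2.16, 8.31, 14.46, 20.61, 26.76]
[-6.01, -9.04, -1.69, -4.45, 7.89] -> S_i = Random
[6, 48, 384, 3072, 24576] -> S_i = 6*8^i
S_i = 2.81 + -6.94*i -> [2.81, -4.13, -11.07, -18.01, -24.95]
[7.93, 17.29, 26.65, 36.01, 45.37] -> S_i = 7.93 + 9.36*i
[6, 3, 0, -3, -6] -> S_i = 6 + -3*i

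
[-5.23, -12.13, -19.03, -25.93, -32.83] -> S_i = -5.23 + -6.90*i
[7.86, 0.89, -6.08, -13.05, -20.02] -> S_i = 7.86 + -6.97*i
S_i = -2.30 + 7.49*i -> [-2.3, 5.19, 12.68, 20.17, 27.66]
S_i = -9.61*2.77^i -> [-9.61, -26.62, -73.74, -204.25, -565.77]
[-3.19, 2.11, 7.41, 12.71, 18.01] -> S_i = -3.19 + 5.30*i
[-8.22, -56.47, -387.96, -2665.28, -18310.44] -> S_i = -8.22*6.87^i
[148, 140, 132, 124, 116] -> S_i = 148 + -8*i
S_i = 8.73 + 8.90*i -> [8.73, 17.63, 26.53, 35.43, 44.33]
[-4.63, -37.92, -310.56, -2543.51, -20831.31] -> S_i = -4.63*8.19^i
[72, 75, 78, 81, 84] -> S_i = 72 + 3*i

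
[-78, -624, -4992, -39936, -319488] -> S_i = -78*8^i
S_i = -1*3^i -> [-1, -3, -9, -27, -81]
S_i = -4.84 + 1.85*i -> [-4.84, -2.99, -1.14, 0.71, 2.56]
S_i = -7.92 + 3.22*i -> [-7.92, -4.7, -1.48, 1.74, 4.96]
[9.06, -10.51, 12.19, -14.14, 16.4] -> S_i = 9.06*(-1.16)^i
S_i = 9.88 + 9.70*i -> [9.88, 19.58, 29.28, 38.98, 48.68]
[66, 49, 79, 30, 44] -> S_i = Random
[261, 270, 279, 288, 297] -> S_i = 261 + 9*i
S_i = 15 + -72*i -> [15, -57, -129, -201, -273]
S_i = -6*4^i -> [-6, -24, -96, -384, -1536]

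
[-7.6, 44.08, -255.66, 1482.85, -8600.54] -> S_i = -7.60*(-5.80)^i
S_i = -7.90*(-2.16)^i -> [-7.9, 17.06, -36.86, 79.61, -171.97]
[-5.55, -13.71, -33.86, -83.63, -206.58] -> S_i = -5.55*2.47^i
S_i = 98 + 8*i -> [98, 106, 114, 122, 130]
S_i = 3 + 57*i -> [3, 60, 117, 174, 231]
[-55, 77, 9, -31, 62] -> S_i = Random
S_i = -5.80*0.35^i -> [-5.8, -2.03, -0.71, -0.25, -0.09]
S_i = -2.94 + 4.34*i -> [-2.94, 1.4, 5.74, 10.08, 14.42]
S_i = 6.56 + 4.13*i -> [6.56, 10.69, 14.82, 18.95, 23.08]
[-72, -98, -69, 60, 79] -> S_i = Random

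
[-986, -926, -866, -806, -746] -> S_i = -986 + 60*i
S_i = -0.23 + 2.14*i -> [-0.23, 1.91, 4.05, 6.19, 8.33]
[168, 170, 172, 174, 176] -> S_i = 168 + 2*i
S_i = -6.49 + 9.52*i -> [-6.49, 3.03, 12.55, 22.07, 31.59]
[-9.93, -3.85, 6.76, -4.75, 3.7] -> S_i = Random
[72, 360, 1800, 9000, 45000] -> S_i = 72*5^i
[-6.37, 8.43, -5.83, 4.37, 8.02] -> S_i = Random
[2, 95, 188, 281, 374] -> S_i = 2 + 93*i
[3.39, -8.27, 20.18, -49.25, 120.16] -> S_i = 3.39*(-2.44)^i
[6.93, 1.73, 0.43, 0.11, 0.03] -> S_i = 6.93*0.25^i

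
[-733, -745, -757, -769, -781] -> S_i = -733 + -12*i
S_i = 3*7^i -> [3, 21, 147, 1029, 7203]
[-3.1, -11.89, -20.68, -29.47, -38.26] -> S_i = -3.10 + -8.79*i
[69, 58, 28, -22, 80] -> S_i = Random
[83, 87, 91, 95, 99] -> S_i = 83 + 4*i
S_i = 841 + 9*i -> [841, 850, 859, 868, 877]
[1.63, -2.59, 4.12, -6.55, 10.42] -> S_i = 1.63*(-1.59)^i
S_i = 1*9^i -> [1, 9, 81, 729, 6561]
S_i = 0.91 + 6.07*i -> [0.91, 6.98, 13.05, 19.12, 25.19]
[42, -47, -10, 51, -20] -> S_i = Random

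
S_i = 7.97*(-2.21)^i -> [7.97, -17.61, 38.93, -86.03, 190.12]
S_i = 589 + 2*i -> [589, 591, 593, 595, 597]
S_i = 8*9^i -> [8, 72, 648, 5832, 52488]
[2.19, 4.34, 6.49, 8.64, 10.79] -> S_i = 2.19 + 2.15*i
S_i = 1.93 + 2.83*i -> [1.93, 4.76, 7.59, 10.42, 13.25]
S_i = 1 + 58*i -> [1, 59, 117, 175, 233]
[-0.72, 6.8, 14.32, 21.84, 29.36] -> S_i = -0.72 + 7.52*i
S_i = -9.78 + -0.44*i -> [-9.78, -10.22, -10.66, -11.1, -11.54]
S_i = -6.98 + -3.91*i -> [-6.98, -10.89, -14.8, -18.71, -22.62]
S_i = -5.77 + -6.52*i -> [-5.77, -12.29, -18.81, -25.33, -31.85]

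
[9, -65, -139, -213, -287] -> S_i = 9 + -74*i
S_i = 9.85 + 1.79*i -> [9.85, 11.64, 13.43, 15.22, 17.01]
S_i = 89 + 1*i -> [89, 90, 91, 92, 93]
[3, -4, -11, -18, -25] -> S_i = 3 + -7*i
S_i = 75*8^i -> [75, 600, 4800, 38400, 307200]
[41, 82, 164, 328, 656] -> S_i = 41*2^i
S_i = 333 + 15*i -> [333, 348, 363, 378, 393]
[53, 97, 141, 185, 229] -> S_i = 53 + 44*i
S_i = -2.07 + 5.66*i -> [-2.07, 3.59, 9.25, 14.91, 20.57]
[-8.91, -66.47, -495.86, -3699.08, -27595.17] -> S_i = -8.91*7.46^i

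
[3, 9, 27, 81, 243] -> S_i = 3*3^i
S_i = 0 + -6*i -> [0, -6, -12, -18, -24]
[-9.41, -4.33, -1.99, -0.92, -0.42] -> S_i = -9.41*0.46^i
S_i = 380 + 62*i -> [380, 442, 504, 566, 628]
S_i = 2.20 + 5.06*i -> [2.2, 7.26, 12.32, 17.38, 22.44]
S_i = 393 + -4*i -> [393, 389, 385, 381, 377]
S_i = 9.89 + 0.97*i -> [9.89, 10.86, 11.83, 12.8, 13.77]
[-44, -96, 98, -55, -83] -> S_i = Random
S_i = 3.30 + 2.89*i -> [3.3, 6.19, 9.08, 11.97, 14.86]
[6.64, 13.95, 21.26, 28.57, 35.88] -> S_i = 6.64 + 7.31*i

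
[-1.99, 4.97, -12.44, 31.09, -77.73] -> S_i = -1.99*(-2.50)^i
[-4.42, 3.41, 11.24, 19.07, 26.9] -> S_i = -4.42 + 7.83*i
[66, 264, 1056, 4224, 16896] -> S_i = 66*4^i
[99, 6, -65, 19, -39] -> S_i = Random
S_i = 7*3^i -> [7, 21, 63, 189, 567]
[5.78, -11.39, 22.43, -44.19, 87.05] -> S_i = 5.78*(-1.97)^i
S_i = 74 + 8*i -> [74, 82, 90, 98, 106]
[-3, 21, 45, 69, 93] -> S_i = -3 + 24*i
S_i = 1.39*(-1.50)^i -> [1.39, -2.08, 3.13, -4.69, 7.04]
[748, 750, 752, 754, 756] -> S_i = 748 + 2*i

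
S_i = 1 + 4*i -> [1, 5, 9, 13, 17]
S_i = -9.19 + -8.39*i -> [-9.19, -17.58, -25.97, -34.36, -42.75]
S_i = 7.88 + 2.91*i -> [7.88, 10.79, 13.7, 16.61, 19.52]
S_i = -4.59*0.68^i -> [-4.59, -3.12, -2.12, -1.44, -0.98]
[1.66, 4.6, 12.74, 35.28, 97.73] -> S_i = 1.66*2.77^i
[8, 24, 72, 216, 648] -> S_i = 8*3^i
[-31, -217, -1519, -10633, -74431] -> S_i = -31*7^i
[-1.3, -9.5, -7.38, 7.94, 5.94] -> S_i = Random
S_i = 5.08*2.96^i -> [5.08, 15.04, 44.51, 131.75, 389.97]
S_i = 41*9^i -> [41, 369, 3321, 29889, 269001]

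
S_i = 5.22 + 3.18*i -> [5.22, 8.4, 11.58, 14.76, 17.94]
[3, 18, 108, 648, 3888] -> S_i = 3*6^i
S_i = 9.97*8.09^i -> [9.97, 80.66, 652.52, 5278.87, 42706.03]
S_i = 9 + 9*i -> [9, 18, 27, 36, 45]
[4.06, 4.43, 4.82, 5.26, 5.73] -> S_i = 4.06*1.09^i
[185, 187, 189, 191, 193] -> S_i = 185 + 2*i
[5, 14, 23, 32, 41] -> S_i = 5 + 9*i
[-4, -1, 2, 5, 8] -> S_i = -4 + 3*i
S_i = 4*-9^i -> [4, -36, 324, -2916, 26244]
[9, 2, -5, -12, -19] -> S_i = 9 + -7*i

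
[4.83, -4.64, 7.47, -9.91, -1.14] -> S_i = Random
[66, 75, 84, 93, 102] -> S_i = 66 + 9*i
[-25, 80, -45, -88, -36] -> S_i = Random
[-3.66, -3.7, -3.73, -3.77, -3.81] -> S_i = -3.66*1.01^i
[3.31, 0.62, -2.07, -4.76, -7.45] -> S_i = 3.31 + -2.69*i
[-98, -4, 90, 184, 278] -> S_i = -98 + 94*i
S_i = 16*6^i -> [16, 96, 576, 3456, 20736]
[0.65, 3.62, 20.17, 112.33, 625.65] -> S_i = 0.65*5.57^i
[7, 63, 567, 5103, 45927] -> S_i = 7*9^i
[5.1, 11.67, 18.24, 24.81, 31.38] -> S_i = 5.10 + 6.57*i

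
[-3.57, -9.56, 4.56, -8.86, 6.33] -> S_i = Random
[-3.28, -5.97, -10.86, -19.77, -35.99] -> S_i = -3.28*1.82^i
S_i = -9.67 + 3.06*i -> [-9.67, -6.61, -3.55, -0.49, 2.57]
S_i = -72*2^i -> [-72, -144, -288, -576, -1152]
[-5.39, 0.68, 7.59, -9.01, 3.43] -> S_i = Random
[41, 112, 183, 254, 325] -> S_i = 41 + 71*i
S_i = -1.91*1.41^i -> [-1.91, -2.69, -3.8, -5.35, -7.55]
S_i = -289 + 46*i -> [-289, -243, -197, -151, -105]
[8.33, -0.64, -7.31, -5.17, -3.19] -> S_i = Random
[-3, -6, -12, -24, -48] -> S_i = -3*2^i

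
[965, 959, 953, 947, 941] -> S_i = 965 + -6*i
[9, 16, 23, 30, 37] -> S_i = 9 + 7*i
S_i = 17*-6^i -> [17, -102, 612, -3672, 22032]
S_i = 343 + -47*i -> [343, 296, 249, 202, 155]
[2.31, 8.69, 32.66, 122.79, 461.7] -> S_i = 2.31*3.76^i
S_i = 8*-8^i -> [8, -64, 512, -4096, 32768]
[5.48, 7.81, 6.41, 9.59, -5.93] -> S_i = Random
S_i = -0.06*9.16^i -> [-0.06, -0.55, -5.03, -46.11, -422.41]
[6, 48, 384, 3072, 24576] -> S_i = 6*8^i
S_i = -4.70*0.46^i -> [-4.7, -2.16, -0.99, -0.46, -0.21]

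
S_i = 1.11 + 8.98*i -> [1.11, 10.09, 19.07, 28.05, 37.03]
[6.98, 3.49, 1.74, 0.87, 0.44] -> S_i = 6.98*0.50^i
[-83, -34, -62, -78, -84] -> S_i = Random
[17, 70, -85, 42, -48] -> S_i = Random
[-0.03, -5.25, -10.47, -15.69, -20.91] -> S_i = -0.03 + -5.22*i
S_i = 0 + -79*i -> [0, -79, -158, -237, -316]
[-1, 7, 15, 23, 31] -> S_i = -1 + 8*i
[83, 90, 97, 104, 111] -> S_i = 83 + 7*i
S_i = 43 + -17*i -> [43, 26, 9, -8, -25]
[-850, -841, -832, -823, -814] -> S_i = -850 + 9*i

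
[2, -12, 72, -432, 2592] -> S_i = 2*-6^i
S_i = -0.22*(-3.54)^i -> [-0.22, 0.78, -2.76, 9.76, -34.55]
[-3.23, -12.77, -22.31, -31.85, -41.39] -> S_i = -3.23 + -9.54*i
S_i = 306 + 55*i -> [306, 361, 416, 471, 526]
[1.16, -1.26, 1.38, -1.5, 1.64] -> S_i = 1.16*(-1.09)^i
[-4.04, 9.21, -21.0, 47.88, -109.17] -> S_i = -4.04*(-2.28)^i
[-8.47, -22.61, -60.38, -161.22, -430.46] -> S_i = -8.47*2.67^i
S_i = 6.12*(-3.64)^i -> [6.12, -22.28, 81.09, -295.16, 1074.38]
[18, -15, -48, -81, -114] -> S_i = 18 + -33*i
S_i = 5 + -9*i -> [5, -4, -13, -22, -31]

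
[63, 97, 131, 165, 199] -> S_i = 63 + 34*i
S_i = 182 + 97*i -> [182, 279, 376, 473, 570]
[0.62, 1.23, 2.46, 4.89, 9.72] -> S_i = 0.62*1.99^i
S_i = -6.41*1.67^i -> [-6.41, -10.7, -17.88, -29.85, -49.86]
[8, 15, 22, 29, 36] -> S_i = 8 + 7*i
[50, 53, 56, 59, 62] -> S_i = 50 + 3*i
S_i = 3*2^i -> [3, 6, 12, 24, 48]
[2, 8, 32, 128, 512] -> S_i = 2*4^i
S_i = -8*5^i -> [-8, -40, -200, -1000, -5000]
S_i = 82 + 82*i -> [82, 164, 246, 328, 410]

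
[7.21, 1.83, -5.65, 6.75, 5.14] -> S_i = Random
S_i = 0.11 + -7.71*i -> [0.11, -7.6, -15.31, -23.02, -30.73]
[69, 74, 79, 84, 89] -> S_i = 69 + 5*i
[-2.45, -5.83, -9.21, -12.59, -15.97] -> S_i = -2.45 + -3.38*i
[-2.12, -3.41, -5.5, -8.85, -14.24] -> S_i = -2.12*1.61^i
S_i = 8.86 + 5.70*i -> [8.86, 14.56, 20.26, 25.96, 31.66]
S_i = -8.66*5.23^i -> [-8.66, -45.29, -236.88, -1238.86, -6479.25]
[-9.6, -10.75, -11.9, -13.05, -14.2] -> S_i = -9.60 + -1.15*i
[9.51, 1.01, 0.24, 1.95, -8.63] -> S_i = Random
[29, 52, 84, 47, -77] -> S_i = Random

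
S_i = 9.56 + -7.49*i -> [9.56, 2.07, -5.42, -12.91, -20.4]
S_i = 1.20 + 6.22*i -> [1.2, 7.42, 13.64, 19.86, 26.08]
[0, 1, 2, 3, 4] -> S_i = 0 + 1*i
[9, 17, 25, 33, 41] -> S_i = 9 + 8*i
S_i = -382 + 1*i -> [-382, -381, -380, -379, -378]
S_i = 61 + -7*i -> [61, 54, 47, 40, 33]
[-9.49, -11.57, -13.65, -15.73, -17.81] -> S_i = -9.49 + -2.08*i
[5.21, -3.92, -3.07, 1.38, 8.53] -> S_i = Random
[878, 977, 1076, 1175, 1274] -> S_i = 878 + 99*i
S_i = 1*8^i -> [1, 8, 64, 512, 4096]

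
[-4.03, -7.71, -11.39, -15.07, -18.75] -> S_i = -4.03 + -3.68*i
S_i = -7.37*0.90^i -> [-7.37, -6.63, -5.97, -5.37, -4.84]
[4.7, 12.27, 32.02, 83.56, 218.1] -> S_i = 4.70*2.61^i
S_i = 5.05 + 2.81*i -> [5.05, 7.86, 10.67, 13.48, 16.29]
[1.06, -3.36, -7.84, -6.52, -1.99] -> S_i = Random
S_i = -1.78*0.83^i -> [-1.78, -1.48, -1.23, -1.02, -0.84]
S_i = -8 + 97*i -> [-8, 89, 186, 283, 380]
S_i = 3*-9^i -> [3, -27, 243, -2187, 19683]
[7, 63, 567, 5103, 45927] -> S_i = 7*9^i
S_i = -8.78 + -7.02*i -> [-8.78, -15.8, -22.82, -29.84, -36.86]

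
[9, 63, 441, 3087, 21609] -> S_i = 9*7^i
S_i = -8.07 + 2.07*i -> [-8.07, -6.0, -3.93, -1.86, 0.21]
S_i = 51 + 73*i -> [51, 124, 197, 270, 343]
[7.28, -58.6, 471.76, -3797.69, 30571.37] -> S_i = 7.28*(-8.05)^i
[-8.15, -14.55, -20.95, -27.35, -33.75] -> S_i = -8.15 + -6.40*i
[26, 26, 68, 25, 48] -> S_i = Random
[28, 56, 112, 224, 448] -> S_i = 28*2^i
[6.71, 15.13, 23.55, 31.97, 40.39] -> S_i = 6.71 + 8.42*i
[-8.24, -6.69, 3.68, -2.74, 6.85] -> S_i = Random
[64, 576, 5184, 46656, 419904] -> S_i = 64*9^i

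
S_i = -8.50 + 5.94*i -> [-8.5, -2.56, 3.38, 9.32, 15.26]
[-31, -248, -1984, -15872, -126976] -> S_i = -31*8^i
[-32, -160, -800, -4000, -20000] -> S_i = -32*5^i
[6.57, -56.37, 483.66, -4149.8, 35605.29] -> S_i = 6.57*(-8.58)^i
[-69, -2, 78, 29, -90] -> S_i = Random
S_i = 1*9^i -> [1, 9, 81, 729, 6561]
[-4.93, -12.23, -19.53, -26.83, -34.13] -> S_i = -4.93 + -7.30*i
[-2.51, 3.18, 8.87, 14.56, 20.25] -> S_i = -2.51 + 5.69*i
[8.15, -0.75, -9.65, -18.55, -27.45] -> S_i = 8.15 + -8.90*i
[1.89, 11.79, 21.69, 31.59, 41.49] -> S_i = 1.89 + 9.90*i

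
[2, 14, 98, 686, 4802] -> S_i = 2*7^i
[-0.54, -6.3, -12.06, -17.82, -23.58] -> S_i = -0.54 + -5.76*i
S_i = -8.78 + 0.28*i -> [-8.78, -8.5, -8.22, -7.94, -7.66]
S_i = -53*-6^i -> [-53, 318, -1908, 11448, -68688]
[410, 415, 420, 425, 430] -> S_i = 410 + 5*i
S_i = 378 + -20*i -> [378, 358, 338, 318, 298]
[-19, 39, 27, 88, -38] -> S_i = Random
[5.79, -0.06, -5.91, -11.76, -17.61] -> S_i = 5.79 + -5.85*i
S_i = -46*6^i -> [-46, -276, -1656, -9936, -59616]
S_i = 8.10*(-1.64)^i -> [8.1, -13.28, 21.79, -35.73, 58.59]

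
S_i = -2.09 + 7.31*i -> [-2.09, 5.22, 12.53, 19.84, 27.15]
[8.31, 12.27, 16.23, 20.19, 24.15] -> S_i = 8.31 + 3.96*i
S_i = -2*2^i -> [-2, -4, -8, -16, -32]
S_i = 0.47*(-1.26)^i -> [0.47, -0.59, 0.75, -0.94, 1.18]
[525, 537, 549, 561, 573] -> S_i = 525 + 12*i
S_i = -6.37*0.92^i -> [-6.37, -5.86, -5.39, -4.96, -4.56]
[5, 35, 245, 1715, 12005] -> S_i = 5*7^i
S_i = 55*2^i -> [55, 110, 220, 440, 880]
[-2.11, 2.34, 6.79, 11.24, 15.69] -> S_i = -2.11 + 4.45*i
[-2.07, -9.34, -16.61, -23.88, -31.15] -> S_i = -2.07 + -7.27*i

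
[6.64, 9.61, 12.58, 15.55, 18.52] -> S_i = 6.64 + 2.97*i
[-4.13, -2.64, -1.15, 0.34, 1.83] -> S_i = -4.13 + 1.49*i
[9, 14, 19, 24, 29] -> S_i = 9 + 5*i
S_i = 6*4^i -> [6, 24, 96, 384, 1536]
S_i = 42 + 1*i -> [42, 43, 44, 45, 46]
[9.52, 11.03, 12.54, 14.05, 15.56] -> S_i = 9.52 + 1.51*i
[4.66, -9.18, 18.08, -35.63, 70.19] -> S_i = 4.66*(-1.97)^i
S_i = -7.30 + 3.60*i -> [-7.3, -3.7, -0.1, 3.5, 7.1]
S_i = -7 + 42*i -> [-7, 35, 77, 119, 161]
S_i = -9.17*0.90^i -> [-9.17, -8.25, -7.43, -6.68, -6.02]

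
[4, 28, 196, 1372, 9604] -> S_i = 4*7^i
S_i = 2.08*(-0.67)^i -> [2.08, -1.39, 0.93, -0.63, 0.42]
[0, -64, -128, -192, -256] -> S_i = 0 + -64*i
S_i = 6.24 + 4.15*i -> [6.24, 10.39, 14.54, 18.69, 22.84]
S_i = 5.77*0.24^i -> [5.77, 1.38, 0.33, 0.08, 0.02]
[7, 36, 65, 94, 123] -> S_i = 7 + 29*i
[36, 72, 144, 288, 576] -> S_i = 36*2^i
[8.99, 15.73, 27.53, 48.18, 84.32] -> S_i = 8.99*1.75^i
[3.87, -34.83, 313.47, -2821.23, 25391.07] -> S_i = 3.87*(-9.00)^i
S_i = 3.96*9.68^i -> [3.96, 38.33, 371.06, 3591.88, 34769.35]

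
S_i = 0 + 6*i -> [0, 6, 12, 18, 24]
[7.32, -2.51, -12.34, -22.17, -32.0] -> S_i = 7.32 + -9.83*i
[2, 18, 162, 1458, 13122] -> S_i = 2*9^i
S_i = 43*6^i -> [43, 258, 1548, 9288, 55728]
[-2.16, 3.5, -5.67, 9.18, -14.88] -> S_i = -2.16*(-1.62)^i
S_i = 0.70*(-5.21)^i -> [0.7, -3.65, 19.0, -98.99, 515.76]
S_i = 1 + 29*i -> [1, 30, 59, 88, 117]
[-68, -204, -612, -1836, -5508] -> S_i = -68*3^i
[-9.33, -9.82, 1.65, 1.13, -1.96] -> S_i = Random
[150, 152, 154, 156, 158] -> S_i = 150 + 2*i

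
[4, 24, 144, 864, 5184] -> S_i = 4*6^i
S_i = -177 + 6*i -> [-177, -171, -165, -159, -153]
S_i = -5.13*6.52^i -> [-5.13, -33.45, -218.08, -1421.87, -9270.6]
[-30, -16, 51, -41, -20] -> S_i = Random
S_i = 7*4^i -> [7, 28, 112, 448, 1792]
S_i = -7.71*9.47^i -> [-7.71, -73.01, -691.44, -6547.93, -62008.94]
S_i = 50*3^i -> [50, 150, 450, 1350, 4050]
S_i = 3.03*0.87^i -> [3.03, 2.64, 2.29, 2.0, 1.74]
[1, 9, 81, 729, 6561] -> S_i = 1*9^i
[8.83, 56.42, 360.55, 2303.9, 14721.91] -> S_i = 8.83*6.39^i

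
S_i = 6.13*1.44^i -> [6.13, 8.83, 12.71, 18.3, 26.36]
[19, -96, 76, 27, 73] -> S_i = Random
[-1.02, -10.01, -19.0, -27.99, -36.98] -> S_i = -1.02 + -8.99*i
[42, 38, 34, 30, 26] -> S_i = 42 + -4*i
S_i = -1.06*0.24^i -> [-1.06, -0.25, -0.06, -0.01, -0.0]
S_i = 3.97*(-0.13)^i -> [3.97, -0.52, 0.07, -0.01, 0.0]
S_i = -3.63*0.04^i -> [-3.63, -0.15, -0.01, -0.0, -0.0]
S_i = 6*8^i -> [6, 48, 384, 3072, 24576]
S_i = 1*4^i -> [1, 4, 16, 64, 256]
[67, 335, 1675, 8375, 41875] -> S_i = 67*5^i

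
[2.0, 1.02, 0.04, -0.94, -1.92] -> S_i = 2.00 + -0.98*i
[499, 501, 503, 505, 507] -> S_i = 499 + 2*i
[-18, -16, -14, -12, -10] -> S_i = -18 + 2*i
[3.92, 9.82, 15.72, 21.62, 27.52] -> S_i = 3.92 + 5.90*i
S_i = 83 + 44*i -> [83, 127, 171, 215, 259]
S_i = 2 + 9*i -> [2, 11, 20, 29, 38]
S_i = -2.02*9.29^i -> [-2.02, -18.77, -174.33, -1619.57, -15045.76]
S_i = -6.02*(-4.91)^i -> [-6.02, 29.56, -145.13, 712.59, -3498.83]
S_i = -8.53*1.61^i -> [-8.53, -13.73, -22.11, -35.6, -57.31]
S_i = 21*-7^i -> [21, -147, 1029, -7203, 50421]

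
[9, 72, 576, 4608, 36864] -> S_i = 9*8^i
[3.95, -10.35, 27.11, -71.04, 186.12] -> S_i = 3.95*(-2.62)^i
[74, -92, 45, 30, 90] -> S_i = Random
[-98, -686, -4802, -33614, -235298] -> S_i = -98*7^i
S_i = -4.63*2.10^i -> [-4.63, -9.72, -20.42, -42.88, -90.04]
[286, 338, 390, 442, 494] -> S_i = 286 + 52*i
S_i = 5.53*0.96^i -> [5.53, 5.31, 5.1, 4.89, 4.7]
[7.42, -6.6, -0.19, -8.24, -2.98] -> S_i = Random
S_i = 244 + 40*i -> [244, 284, 324, 364, 404]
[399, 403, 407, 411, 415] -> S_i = 399 + 4*i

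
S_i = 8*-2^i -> [8, -16, 32, -64, 128]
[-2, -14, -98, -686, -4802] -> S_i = -2*7^i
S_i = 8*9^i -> [8, 72, 648, 5832, 52488]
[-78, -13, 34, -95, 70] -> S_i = Random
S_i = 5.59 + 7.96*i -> [5.59, 13.55, 21.51, 29.47, 37.43]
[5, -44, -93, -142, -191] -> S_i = 5 + -49*i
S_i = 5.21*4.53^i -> [5.21, 23.6, 106.91, 484.32, 2193.97]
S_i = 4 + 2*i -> [4, 6, 8, 10, 12]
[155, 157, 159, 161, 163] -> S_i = 155 + 2*i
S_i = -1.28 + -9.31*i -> [-1.28, -10.59, -19.9, -29.21, -38.52]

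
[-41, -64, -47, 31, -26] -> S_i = Random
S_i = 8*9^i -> [8, 72, 648, 5832, 52488]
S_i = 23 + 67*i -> [23, 90, 157, 224, 291]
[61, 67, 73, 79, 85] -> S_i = 61 + 6*i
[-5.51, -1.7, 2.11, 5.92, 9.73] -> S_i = -5.51 + 3.81*i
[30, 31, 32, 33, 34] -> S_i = 30 + 1*i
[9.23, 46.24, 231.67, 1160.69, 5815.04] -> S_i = 9.23*5.01^i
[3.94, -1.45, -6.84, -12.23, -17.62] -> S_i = 3.94 + -5.39*i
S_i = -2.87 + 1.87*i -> [-2.87, -1.0, 0.87, 2.74, 4.61]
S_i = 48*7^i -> [48, 336, 2352, 16464, 115248]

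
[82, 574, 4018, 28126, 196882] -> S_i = 82*7^i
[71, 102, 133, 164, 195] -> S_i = 71 + 31*i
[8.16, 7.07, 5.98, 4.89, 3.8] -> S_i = 8.16 + -1.09*i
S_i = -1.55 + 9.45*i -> [-1.55, 7.9, 17.35, 26.8, 36.25]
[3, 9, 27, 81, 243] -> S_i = 3*3^i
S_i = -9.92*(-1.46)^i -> [-9.92, 14.48, -21.15, 30.87, -45.07]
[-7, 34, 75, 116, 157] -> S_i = -7 + 41*i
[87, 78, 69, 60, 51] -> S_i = 87 + -9*i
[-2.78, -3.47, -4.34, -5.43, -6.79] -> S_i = -2.78*1.25^i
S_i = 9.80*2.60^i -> [9.8, 25.48, 66.25, 172.24, 447.84]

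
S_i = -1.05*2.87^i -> [-1.05, -3.01, -8.65, -24.82, -71.24]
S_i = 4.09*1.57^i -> [4.09, 6.42, 10.08, 15.83, 24.85]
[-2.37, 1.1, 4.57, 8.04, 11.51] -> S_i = -2.37 + 3.47*i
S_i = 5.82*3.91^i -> [5.82, 22.76, 88.98, 347.9, 1360.29]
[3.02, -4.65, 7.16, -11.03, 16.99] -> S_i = 3.02*(-1.54)^i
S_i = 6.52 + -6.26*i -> [6.52, 0.26, -6.0, -12.26, -18.52]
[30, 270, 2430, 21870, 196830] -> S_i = 30*9^i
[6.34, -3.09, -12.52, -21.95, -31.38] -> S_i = 6.34 + -9.43*i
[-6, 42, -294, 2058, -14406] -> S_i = -6*-7^i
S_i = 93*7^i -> [93, 651, 4557, 31899, 223293]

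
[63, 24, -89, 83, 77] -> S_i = Random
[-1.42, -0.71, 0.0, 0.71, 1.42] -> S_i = -1.42 + 0.71*i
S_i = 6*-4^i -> [6, -24, 96, -384, 1536]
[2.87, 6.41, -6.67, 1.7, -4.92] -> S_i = Random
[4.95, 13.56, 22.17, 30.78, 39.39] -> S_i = 4.95 + 8.61*i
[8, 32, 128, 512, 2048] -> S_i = 8*4^i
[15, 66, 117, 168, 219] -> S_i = 15 + 51*i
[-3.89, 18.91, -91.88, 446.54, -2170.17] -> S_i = -3.89*(-4.86)^i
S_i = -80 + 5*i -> [-80, -75, -70, -65, -60]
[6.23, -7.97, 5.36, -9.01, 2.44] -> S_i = Random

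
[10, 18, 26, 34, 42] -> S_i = 10 + 8*i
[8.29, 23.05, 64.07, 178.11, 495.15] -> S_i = 8.29*2.78^i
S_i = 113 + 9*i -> [113, 122, 131, 140, 149]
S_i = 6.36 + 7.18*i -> [6.36, 13.54, 20.72, 27.9, 35.08]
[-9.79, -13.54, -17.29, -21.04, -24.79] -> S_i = -9.79 + -3.75*i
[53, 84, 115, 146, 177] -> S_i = 53 + 31*i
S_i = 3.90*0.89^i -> [3.9, 3.47, 3.09, 2.75, 2.45]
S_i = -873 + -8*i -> [-873, -881, -889, -897, -905]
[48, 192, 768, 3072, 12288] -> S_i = 48*4^i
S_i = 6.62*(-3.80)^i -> [6.62, -25.16, 95.59, -363.25, 1380.36]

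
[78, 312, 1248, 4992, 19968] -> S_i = 78*4^i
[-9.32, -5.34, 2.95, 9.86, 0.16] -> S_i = Random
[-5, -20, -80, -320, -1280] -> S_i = -5*4^i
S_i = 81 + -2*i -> [81, 79, 77, 75, 73]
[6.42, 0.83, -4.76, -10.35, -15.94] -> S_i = 6.42 + -5.59*i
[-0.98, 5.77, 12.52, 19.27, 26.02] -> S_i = -0.98 + 6.75*i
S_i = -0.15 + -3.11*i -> [-0.15, -3.26, -6.37, -9.48, -12.59]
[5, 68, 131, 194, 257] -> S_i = 5 + 63*i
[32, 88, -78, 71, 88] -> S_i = Random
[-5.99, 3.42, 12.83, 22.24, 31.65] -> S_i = -5.99 + 9.41*i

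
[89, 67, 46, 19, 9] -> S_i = Random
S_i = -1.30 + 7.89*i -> [-1.3, 6.59, 14.48, 22.37, 30.26]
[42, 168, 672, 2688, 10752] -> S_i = 42*4^i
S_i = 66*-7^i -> [66, -462, 3234, -22638, 158466]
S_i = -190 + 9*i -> [-190, -181, -172, -163, -154]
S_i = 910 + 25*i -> [910, 935, 960, 985, 1010]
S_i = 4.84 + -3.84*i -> [4.84, 1.0, -2.84, -6.68, -10.52]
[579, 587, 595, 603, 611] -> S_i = 579 + 8*i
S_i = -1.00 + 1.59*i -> [-1.0, 0.59, 2.18, 3.77, 5.36]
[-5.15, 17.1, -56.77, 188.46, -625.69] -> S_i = -5.15*(-3.32)^i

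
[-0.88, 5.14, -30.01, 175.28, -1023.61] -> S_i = -0.88*(-5.84)^i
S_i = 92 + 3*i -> [92, 95, 98, 101, 104]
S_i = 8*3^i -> [8, 24, 72, 216, 648]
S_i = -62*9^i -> [-62, -558, -5022, -45198, -406782]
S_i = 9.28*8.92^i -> [9.28, 82.78, 738.38, 6586.32, 58749.94]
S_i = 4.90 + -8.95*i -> [4.9, -4.05, -13.0, -21.95, -30.9]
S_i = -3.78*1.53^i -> [-3.78, -5.78, -8.85, -13.54, -20.71]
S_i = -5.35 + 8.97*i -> [-5.35, 3.62, 12.59, 21.56, 30.53]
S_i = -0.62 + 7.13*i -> [-0.62, 6.51, 13.64, 20.77, 27.9]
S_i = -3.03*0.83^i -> [-3.03, -2.51, -2.09, -1.73, -1.44]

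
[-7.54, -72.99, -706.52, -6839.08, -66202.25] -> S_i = -7.54*9.68^i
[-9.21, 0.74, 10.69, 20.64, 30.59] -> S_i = -9.21 + 9.95*i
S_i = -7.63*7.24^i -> [-7.63, -55.24, -399.95, -2895.61, -20964.22]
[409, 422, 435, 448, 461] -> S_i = 409 + 13*i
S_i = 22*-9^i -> [22, -198, 1782, -16038, 144342]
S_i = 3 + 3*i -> [3, 6, 9, 12, 15]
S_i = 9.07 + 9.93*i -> [9.07, 19.0, 28.93, 38.86, 48.79]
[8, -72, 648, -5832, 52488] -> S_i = 8*-9^i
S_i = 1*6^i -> [1, 6, 36, 216, 1296]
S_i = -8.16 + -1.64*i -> [-8.16, -9.8, -11.44, -13.08, -14.72]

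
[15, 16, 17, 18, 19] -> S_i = 15 + 1*i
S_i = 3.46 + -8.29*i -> [3.46, -4.83, -13.12, -21.41, -29.7]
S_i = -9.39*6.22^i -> [-9.39, -58.41, -363.28, -2259.63, -14054.88]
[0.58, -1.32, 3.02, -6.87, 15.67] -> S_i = 0.58*(-2.28)^i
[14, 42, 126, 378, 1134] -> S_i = 14*3^i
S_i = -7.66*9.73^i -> [-7.66, -74.53, -725.19, -7056.14, -68656.26]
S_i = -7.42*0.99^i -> [-7.42, -7.35, -7.27, -7.2, -7.13]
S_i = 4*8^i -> [4, 32, 256, 2048, 16384]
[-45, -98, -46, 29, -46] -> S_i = Random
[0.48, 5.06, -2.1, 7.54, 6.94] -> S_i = Random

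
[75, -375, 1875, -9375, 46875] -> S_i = 75*-5^i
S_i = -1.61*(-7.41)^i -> [-1.61, 11.93, -88.4, 655.06, -4853.99]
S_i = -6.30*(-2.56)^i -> [-6.3, 16.13, -41.29, 105.7, -270.58]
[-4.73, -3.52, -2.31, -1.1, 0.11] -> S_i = -4.73 + 1.21*i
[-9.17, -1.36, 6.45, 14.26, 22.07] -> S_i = -9.17 + 7.81*i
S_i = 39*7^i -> [39, 273, 1911, 13377, 93639]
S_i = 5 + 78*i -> [5, 83, 161, 239, 317]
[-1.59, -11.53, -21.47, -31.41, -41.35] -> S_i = -1.59 + -9.94*i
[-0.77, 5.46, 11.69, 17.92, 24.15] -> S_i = -0.77 + 6.23*i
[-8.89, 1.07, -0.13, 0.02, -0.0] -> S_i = -8.89*(-0.12)^i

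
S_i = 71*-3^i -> [71, -213, 639, -1917, 5751]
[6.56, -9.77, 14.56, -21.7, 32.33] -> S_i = 6.56*(-1.49)^i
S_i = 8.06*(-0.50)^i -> [8.06, -4.03, 2.02, -1.01, 0.5]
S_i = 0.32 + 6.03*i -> [0.32, 6.35, 12.38, 18.41, 24.44]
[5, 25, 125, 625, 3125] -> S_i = 5*5^i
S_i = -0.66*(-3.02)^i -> [-0.66, 1.99, -6.02, 18.18, -54.9]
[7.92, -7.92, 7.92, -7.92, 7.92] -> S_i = 7.92*(-1.00)^i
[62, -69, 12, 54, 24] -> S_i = Random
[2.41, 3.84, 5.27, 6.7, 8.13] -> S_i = 2.41 + 1.43*i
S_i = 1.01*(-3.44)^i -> [1.01, -3.47, 11.95, -41.11, 141.43]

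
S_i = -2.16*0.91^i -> [-2.16, -1.97, -1.79, -1.63, -1.48]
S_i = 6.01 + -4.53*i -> [6.01, 1.48, -3.05, -7.58, -12.11]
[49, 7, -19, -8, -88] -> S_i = Random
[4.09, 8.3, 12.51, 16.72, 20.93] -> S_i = 4.09 + 4.21*i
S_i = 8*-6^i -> [8, -48, 288, -1728, 10368]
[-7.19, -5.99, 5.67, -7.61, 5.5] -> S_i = Random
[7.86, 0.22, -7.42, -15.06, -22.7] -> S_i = 7.86 + -7.64*i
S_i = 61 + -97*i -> [61, -36, -133, -230, -327]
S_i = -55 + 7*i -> [-55, -48, -41, -34, -27]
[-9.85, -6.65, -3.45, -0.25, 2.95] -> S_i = -9.85 + 3.20*i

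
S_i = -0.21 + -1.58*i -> [-0.21, -1.79, -3.37, -4.95, -6.53]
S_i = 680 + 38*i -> [680, 718, 756, 794, 832]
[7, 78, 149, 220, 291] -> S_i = 7 + 71*i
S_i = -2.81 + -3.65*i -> [-2.81, -6.46, -10.11, -13.76, -17.41]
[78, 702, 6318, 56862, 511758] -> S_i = 78*9^i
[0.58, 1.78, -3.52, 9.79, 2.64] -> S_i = Random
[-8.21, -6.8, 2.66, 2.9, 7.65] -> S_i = Random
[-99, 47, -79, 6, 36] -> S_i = Random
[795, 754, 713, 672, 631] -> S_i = 795 + -41*i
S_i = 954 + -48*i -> [954, 906, 858, 810, 762]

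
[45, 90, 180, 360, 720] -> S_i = 45*2^i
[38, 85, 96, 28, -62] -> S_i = Random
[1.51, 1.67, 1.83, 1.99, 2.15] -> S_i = 1.51 + 0.16*i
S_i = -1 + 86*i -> [-1, 85, 171, 257, 343]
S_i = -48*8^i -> [-48, -384, -3072, -24576, -196608]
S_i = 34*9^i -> [34, 306, 2754, 24786, 223074]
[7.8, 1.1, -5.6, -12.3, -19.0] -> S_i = 7.80 + -6.70*i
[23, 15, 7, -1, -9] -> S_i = 23 + -8*i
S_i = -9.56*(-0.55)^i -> [-9.56, 5.26, -2.89, 1.59, -0.87]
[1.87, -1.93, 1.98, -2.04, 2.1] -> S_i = 1.87*(-1.03)^i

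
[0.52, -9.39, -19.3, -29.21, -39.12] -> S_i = 0.52 + -9.91*i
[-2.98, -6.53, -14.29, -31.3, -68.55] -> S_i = -2.98*2.19^i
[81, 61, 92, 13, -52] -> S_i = Random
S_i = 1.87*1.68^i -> [1.87, 3.14, 5.28, 8.87, 14.9]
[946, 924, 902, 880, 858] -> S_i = 946 + -22*i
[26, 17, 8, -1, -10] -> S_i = 26 + -9*i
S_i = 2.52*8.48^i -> [2.52, 21.37, 181.21, 1536.7, 13031.19]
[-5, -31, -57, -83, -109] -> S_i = -5 + -26*i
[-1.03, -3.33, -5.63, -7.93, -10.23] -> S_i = -1.03 + -2.30*i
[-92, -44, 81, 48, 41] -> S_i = Random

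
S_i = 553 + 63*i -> [553, 616, 679, 742, 805]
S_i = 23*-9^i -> [23, -207, 1863, -16767, 150903]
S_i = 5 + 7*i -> [5, 12, 19, 26, 33]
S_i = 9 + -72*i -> [9, -63, -135, -207, -279]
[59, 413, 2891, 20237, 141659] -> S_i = 59*7^i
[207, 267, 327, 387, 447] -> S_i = 207 + 60*i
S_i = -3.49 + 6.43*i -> [-3.49, 2.94, 9.37, 15.8, 22.23]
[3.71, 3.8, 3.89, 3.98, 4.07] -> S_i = 3.71 + 0.09*i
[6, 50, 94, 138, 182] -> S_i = 6 + 44*i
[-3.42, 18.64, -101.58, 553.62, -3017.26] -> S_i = -3.42*(-5.45)^i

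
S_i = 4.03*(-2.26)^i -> [4.03, -9.11, 20.58, -46.52, 105.13]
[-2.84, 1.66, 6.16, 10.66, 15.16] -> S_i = -2.84 + 4.50*i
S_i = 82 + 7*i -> [82, 89, 96, 103, 110]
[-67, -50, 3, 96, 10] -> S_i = Random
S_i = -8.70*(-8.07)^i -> [-8.7, 70.21, -566.59, 4572.35, -36898.9]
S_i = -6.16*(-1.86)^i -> [-6.16, 11.46, -21.31, 39.64, -73.73]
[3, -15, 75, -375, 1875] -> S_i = 3*-5^i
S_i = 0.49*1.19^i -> [0.49, 0.58, 0.69, 0.83, 0.98]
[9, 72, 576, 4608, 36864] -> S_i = 9*8^i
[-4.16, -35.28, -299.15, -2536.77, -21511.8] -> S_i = -4.16*8.48^i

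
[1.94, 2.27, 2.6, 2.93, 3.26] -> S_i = 1.94 + 0.33*i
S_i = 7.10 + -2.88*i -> [7.1, 4.22, 1.34, -1.54, -4.42]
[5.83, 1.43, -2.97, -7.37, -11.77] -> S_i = 5.83 + -4.40*i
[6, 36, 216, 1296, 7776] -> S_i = 6*6^i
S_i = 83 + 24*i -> [83, 107, 131, 155, 179]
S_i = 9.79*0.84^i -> [9.79, 8.22, 6.91, 5.8, 4.87]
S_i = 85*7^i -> [85, 595, 4165, 29155, 204085]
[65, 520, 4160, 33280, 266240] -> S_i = 65*8^i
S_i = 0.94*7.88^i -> [0.94, 7.41, 58.37, 459.95, 3624.37]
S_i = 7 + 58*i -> [7, 65, 123, 181, 239]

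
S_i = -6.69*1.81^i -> [-6.69, -12.11, -21.92, -39.67, -71.8]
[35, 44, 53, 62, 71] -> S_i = 35 + 9*i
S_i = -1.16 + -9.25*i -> [-1.16, -10.41, -19.66, -28.91, -38.16]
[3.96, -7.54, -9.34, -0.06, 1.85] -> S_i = Random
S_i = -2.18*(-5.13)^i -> [-2.18, 11.18, -57.37, 294.31, -1509.82]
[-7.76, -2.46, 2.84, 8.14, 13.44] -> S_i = -7.76 + 5.30*i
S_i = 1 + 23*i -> [1, 24, 47, 70, 93]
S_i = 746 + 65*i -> [746, 811, 876, 941, 1006]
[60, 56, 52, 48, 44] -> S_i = 60 + -4*i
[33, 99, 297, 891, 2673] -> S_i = 33*3^i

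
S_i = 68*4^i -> [68, 272, 1088, 4352, 17408]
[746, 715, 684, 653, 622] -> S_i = 746 + -31*i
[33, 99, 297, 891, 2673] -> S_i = 33*3^i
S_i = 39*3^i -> [39, 117, 351, 1053, 3159]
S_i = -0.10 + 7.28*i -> [-0.1, 7.18, 14.46, 21.74, 29.02]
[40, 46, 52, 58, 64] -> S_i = 40 + 6*i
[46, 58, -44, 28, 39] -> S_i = Random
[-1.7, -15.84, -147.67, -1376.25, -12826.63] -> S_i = -1.70*9.32^i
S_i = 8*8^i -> [8, 64, 512, 4096, 32768]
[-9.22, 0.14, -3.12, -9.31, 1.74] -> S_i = Random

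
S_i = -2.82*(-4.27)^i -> [-2.82, 12.04, -51.42, 219.55, -937.48]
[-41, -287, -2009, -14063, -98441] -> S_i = -41*7^i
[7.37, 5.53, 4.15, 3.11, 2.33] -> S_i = 7.37*0.75^i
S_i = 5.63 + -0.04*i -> [5.63, 5.59, 5.55, 5.51, 5.47]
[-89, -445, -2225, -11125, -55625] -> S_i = -89*5^i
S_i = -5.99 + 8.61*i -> [-5.99, 2.62, 11.23, 19.84, 28.45]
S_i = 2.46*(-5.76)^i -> [2.46, -14.17, 81.62, -470.11, 2707.85]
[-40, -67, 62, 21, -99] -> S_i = Random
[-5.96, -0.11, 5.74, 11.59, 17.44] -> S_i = -5.96 + 5.85*i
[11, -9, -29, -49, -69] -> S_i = 11 + -20*i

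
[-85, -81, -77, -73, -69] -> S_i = -85 + 4*i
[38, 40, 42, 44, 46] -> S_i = 38 + 2*i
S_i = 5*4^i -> [5, 20, 80, 320, 1280]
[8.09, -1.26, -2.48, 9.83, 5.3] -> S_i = Random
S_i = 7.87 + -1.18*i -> [7.87, 6.69, 5.51, 4.33, 3.15]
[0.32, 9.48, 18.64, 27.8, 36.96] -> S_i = 0.32 + 9.16*i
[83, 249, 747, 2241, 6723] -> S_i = 83*3^i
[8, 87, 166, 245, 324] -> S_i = 8 + 79*i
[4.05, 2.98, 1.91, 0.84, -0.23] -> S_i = 4.05 + -1.07*i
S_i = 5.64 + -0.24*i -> [5.64, 5.4, 5.16, 4.92, 4.68]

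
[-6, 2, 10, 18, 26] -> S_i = -6 + 8*i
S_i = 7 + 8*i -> [7, 15, 23, 31, 39]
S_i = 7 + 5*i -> [7, 12, 17, 22, 27]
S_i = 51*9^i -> [51, 459, 4131, 37179, 334611]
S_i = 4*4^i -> [4, 16, 64, 256, 1024]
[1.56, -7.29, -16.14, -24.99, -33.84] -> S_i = 1.56 + -8.85*i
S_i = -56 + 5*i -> [-56, -51, -46, -41, -36]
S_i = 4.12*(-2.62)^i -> [4.12, -10.79, 28.28, -74.1, 194.13]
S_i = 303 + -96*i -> [303, 207, 111, 15, -81]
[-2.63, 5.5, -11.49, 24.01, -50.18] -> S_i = -2.63*(-2.09)^i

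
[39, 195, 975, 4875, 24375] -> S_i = 39*5^i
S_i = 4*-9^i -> [4, -36, 324, -2916, 26244]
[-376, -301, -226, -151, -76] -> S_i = -376 + 75*i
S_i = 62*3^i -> [62, 186, 558, 1674, 5022]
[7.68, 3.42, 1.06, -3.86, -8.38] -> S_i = Random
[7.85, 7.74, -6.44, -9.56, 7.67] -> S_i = Random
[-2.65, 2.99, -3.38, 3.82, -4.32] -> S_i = -2.65*(-1.13)^i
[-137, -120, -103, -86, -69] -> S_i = -137 + 17*i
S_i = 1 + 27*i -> [1, 28, 55, 82, 109]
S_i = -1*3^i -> [-1, -3, -9, -27, -81]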